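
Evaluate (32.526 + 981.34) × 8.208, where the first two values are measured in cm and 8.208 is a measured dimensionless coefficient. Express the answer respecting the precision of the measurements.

32.526 cm + 981.34 cm = 1013.866 cm; the sum is limited to 2 decimal places (6 s.f.).
Carrying full precision, 1013.866 × 8.208 = 8321.812128 cm; 8.208 has 4 s.f., so the result keeps min(6, 4) = 4 s.f.
Rounded to 4 significant figures: 8.322 × 10^3 cm.

8.322 × 10^3 cm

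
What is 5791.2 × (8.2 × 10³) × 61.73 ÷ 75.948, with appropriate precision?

5791.2 × (8.2 × 10³) × 61.73 ÷ 75.948 = 38597782.2089…
Multiplication/division keeps the fewest significant figures: 5791.2 → 5 s.f., 8.2 × 10³ → 2 s.f., 61.73 → 4 s.f., 75.948 → 5 s.f.; limit is 2.
Rounded to 2 significant figures: 3.9 × 10⁷.

3.9 × 10⁷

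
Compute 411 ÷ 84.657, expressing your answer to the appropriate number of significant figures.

4.85

411 ÷ 84.657 = 4.85488500656…
Multiplication/division keeps the fewest significant figures: 411 → 3 s.f., 84.657 → 5 s.f.; limit is 3.
Rounded to 3 significant figures: 4.85.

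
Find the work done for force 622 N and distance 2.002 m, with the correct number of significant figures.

1.25 × 10³ J

work done = 622 N × 2.002 m = 1245.244 J.
622 has 3 significant figures; 2.002 has 4.
Division/multiplication keeps the fewest: 3 significant figures.
Rounded: 1.25 × 10³ J.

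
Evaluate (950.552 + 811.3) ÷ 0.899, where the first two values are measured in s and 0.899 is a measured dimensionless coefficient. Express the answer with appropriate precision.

1.96 × 10³ s

950.552 s + 811.3 s = 1761.852 s; the sum is limited to 1 decimal place (5 s.f.).
Carrying full precision, 1761.852 ÷ 0.899 = 1959.79087875… s; 0.899 has 3 s.f., so the result keeps min(5, 3) = 3 s.f.
Rounded to 3 significant figures: 1.96 × 10³ s.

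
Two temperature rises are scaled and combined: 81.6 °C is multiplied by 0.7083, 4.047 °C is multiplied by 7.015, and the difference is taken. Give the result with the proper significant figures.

29.4 °C

81.6 × 0.7083 = 57.79728 → 57.8 °C (3 s.f., last digit at the 10^-1 place).
4.047 × 7.015 = 28.389705 → 28.39 °C (4 s.f., last digit at the 10^-2 place).
Difference: 29.407575 °C; keep the coarser place, 10^-1.
Result: 29.4 °C.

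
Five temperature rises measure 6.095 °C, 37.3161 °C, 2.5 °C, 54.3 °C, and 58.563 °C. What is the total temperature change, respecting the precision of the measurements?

158.8 °C

6.095 °C + 37.3161 °C + 2.5 °C + 54.3 °C + 58.563 °C = 158.7741 °C.
Addition/subtraction keeps the fewest decimal places: 6.095 → 3 decimal places, 37.3161 → 4 decimal places, 2.5 → 1 decimal place, 54.3 → 1 decimal place, 58.563 → 3 decimal places; limit is 1.
Rounded to 1 decimal place: 158.8 °C.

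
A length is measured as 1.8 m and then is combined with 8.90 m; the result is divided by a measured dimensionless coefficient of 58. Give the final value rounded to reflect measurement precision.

1.8 m + 8.90 m = 10.70 m; the sum is limited to 1 decimal place (3 s.f.).
Carrying full precision, 10.70 ÷ 58 = 0.184482758621… m; 58 has 2 s.f., so the result keeps min(3, 2) = 2 s.f.
Rounded to 2 significant figures: 0.18 m.

0.18 m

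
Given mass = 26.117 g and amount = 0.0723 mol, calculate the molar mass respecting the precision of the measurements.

361 g/mol

molar mass = 26.117 g ÷ 0.0723 mol = 361.230982019… g/mol.
26.117 has 5 significant figures; 0.0723 has 3.
Division/multiplication keeps the fewest: 3 significant figures.
Rounded: 361 g/mol.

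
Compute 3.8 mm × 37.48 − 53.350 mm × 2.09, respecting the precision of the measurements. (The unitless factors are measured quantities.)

3.8 × 37.48 = 142.424 → 1.4 × 10² mm (2 s.f., last digit at the 10^1 place).
53.350 × 2.09 = 111.5015 → 112 mm (3 s.f., last digit at the 10^0 place).
Difference: 30.9225 mm; keep the coarser place, 10^1.
Result: 3 × 10¹ mm.

3 × 10¹ mm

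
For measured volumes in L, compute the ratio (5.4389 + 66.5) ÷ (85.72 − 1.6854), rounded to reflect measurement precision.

0.856

5.4389 + 66.5 = 71.9389, limited to 1 d.p. → 3 s.f.; 85.72 − 1.6854 = 84.0346, limited to 2 d.p. → 4 s.f.
Carrying full precision, 71.9389 ÷ 84.0346 = 0.856062859822…; keep min(3, 4) = 3 s.f.
Rounded to 3 significant figures: 0.856.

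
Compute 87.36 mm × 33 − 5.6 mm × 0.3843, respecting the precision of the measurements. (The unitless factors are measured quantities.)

2.9 × 10³ mm

87.36 × 33 = 2882.88 → 2.9 × 10³ mm (2 s.f., last digit at the 10^2 place).
5.6 × 0.3843 = 2.15208 → 2.2 mm (2 s.f., last digit at the 10^-1 place).
Difference: 2880.72792 mm; keep the coarser place, 10^2.
Result: 2.9 × 10³ mm.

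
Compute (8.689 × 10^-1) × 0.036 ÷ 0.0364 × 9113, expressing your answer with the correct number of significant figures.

(8.689 × 10^-1) × 0.036 ÷ 0.0364 × 9113 = 7831.27157143…
Multiplication/division keeps the fewest significant figures: 8.689 × 10^-1 → 4 s.f., 0.036 → 2 s.f., 0.0364 → 3 s.f., 9113 → 4 s.f.; limit is 2.
Rounded to 2 significant figures: 7.8 × 10^3.

7.8 × 10^3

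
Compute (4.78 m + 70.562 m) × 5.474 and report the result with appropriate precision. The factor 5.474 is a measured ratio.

4.78 m + 70.562 m = 75.342 m; the sum is limited to 2 decimal places (4 s.f.).
Carrying full precision, 75.342 × 5.474 = 412.422108 m; 5.474 has 4 s.f., so the result keeps min(4, 4) = 4 s.f.
Rounded to 4 significant figures: 4.124 × 10² m.

4.124 × 10² m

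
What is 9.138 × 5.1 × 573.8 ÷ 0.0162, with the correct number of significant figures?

9.138 × 5.1 × 573.8 ÷ 0.0162 = 1650695.08889…
Multiplication/division keeps the fewest significant figures: 9.138 → 4 s.f., 5.1 → 2 s.f., 573.8 → 4 s.f., 0.0162 → 3 s.f.; limit is 2.
Rounded to 2 significant figures: 1.7 × 10^6.

1.7 × 10^6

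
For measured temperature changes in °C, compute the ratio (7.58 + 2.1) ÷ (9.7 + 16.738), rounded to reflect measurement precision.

0.37

7.58 + 2.1 = 9.68, limited to 1 d.p. → 2 s.f.; 9.7 + 16.738 = 26.438, limited to 1 d.p. → 3 s.f.
Carrying full precision, 9.68 ÷ 26.438 = 0.366139647477…; keep min(2, 3) = 2 s.f.
Rounded to 2 significant figures: 0.37.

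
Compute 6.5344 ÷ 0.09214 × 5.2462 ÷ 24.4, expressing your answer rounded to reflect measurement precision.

15.2

6.5344 ÷ 0.09214 × 5.2462 ÷ 24.4 = 15.2479874176…
Multiplication/division keeps the fewest significant figures: 6.5344 → 5 s.f., 0.09214 → 4 s.f., 5.2462 → 5 s.f., 24.4 → 3 s.f.; limit is 3.
Rounded to 3 significant figures: 15.2.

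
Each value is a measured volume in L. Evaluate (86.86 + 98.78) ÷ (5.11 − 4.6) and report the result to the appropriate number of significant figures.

86.86 + 98.78 = 185.64, limited to 2 d.p. → 5 s.f.; 5.11 − 4.6 = 0.51, limited to 1 d.p. → 1 s.f.
Carrying full precision, 185.64 ÷ 0.51 = 364; keep min(5, 1) = 1 s.f.
Rounded to 1 significant figure: 4 × 10².

4 × 10²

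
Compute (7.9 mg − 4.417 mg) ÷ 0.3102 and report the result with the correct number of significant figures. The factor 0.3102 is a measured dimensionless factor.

11 mg

7.9 mg − 4.417 mg = 3.483 mg; the difference is limited to 1 decimal place (2 s.f.).
Carrying full precision, 3.483 ÷ 0.3102 = 11.2282398453… mg; 0.3102 has 4 s.f., so the result keeps min(2, 4) = 2 s.f.
Rounded to 2 significant figures: 11 mg.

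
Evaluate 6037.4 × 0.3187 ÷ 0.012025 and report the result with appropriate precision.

1.600 × 10^5

6037.4 × 0.3187 ÷ 0.012025 = 160009.927651…
Multiplication/division keeps the fewest significant figures: 6037.4 → 5 s.f., 0.3187 → 4 s.f., 0.012025 → 5 s.f.; limit is 4.
Rounded to 4 significant figures: 1.600 × 10^5.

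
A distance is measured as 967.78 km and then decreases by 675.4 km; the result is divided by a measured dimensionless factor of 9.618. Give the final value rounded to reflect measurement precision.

30.40 km

967.78 km − 675.4 km = 292.38 km; the difference is limited to 1 decimal place (4 s.f.).
Carrying full precision, 292.38 ÷ 9.618 = 30.3992514036… km; 9.618 has 4 s.f., so the result keeps min(4, 4) = 4 s.f.
Rounded to 4 significant figures: 30.40 km.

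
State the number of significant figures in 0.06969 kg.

4

0.06969: leading zeros are not significant.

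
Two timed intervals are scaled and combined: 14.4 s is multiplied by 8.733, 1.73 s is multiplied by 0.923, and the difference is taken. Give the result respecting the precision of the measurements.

124 s

14.4 × 8.733 = 125.7552 → 126 s (3 s.f., last digit at the 10^0 place).
1.73 × 0.923 = 1.59679 → 1.60 s (3 s.f., last digit at the 10^-2 place).
Difference: 124.15841 s; keep the coarser place, 10^0.
Result: 124 s.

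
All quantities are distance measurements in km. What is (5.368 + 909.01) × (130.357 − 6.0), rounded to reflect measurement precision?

1.137 × 10⁵ km²

5.368 + 909.01 = 914.378, limited to 2 d.p. → 5 s.f.; 130.357 − 6.0 = 124.357, limited to 1 d.p. → 4 s.f.
Carrying full precision, 914.378 × 124.357 = 113709.304946; keep min(5, 4) = 4 s.f.
Rounded to 4 significant figures: 1.137 × 10⁵ km².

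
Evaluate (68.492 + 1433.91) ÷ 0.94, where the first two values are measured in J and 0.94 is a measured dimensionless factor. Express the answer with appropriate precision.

68.492 J + 1433.91 J = 1502.402 J; the sum is limited to 2 decimal places (6 s.f.).
Carrying full precision, 1502.402 ÷ 0.94 = 1598.3 J; 0.94 has 2 s.f., so the result keeps min(6, 2) = 2 s.f.
Rounded to 2 significant figures: 1.6 × 10^3 J.

1.6 × 10^3 J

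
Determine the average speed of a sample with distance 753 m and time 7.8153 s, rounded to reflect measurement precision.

average speed = 753 m ÷ 7.8153 s = 96.3494683505… m/s.
753 has 3 significant figures; 7.8153 has 5.
Division/multiplication keeps the fewest: 3 significant figures.
Rounded: 96.3 m/s.

96.3 m/s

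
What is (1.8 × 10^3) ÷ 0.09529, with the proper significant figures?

1.9 × 10^4

(1.8 × 10^3) ÷ 0.09529 = 18889.7051107…
Multiplication/division keeps the fewest significant figures: 1.8 × 10^3 → 2 s.f., 0.09529 → 4 s.f.; limit is 2.
Rounded to 2 significant figures: 1.9 × 10^4.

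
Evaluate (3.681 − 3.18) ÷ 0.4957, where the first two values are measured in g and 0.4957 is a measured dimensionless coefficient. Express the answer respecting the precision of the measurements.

1.0 g

3.681 g − 3.18 g = 0.501 g; the difference is limited to 2 decimal places (2 s.f.).
Carrying full precision, 0.501 ÷ 0.4957 = 1.01069195078… g; 0.4957 has 4 s.f., so the result keeps min(2, 4) = 2 s.f.
Rounded to 2 significant figures: 1.0 g.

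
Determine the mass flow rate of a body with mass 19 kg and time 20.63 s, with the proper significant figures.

mass flow rate = 19 kg ÷ 20.63 s = 0.920988851188… kg/s.
19 has 2 significant figures; 20.63 has 4.
Division/multiplication keeps the fewest: 2 significant figures.
Rounded: 0.92 kg/s.

0.92 kg/s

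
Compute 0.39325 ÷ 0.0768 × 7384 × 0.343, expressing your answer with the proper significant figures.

0.39325 ÷ 0.0768 × 7384 × 0.343 = 12968.6066927…
Multiplication/division keeps the fewest significant figures: 0.39325 → 5 s.f., 0.0768 → 3 s.f., 7384 → 4 s.f., 0.343 → 3 s.f.; limit is 3.
Rounded to 3 significant figures: 1.30 × 10⁴.

1.30 × 10⁴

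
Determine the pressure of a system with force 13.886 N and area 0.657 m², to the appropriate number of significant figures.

21.1 Pa

pressure = 13.886 N ÷ 0.657 m² = 21.1354642314… Pa.
13.886 has 5 significant figures; 0.657 has 3.
Division/multiplication keeps the fewest: 3 significant figures.
Rounded: 21.1 Pa.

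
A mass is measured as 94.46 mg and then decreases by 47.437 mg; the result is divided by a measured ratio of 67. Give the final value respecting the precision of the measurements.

0.70 mg

94.46 mg − 47.437 mg = 47.023 mg; the difference is limited to 2 decimal places (4 s.f.).
Carrying full precision, 47.023 ÷ 67 = 0.701835820896… mg; 67 has 2 s.f., so the result keeps min(4, 2) = 2 s.f.
Rounded to 2 significant figures: 0.70 mg.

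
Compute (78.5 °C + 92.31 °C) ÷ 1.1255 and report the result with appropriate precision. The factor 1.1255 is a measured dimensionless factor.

151.8 °C

78.5 °C + 92.31 °C = 170.81 °C; the sum is limited to 1 decimal place (4 s.f.).
Carrying full precision, 170.81 ÷ 1.1255 = 151.763660595… °C; 1.1255 has 5 s.f., so the result keeps min(4, 5) = 4 s.f.
Rounded to 4 significant figures: 151.8 °C.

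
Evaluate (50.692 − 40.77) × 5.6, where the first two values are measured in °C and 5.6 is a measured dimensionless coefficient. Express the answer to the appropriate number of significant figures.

56 °C

50.692 °C − 40.77 °C = 9.922 °C; the difference is limited to 2 decimal places (3 s.f.).
Carrying full precision, 9.922 × 5.6 = 55.5632 °C; 5.6 has 2 s.f., so the result keeps min(3, 2) = 2 s.f.
Rounded to 2 significant figures: 56 °C.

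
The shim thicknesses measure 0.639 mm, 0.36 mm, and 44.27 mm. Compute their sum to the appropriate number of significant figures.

45.27 mm

0.639 mm + 0.36 mm + 44.27 mm = 45.269 mm.
Addition/subtraction keeps the fewest decimal places: 0.639 → 3 decimal places, 0.36 → 2 decimal places, 44.27 → 2 decimal places; limit is 2.
Rounded to 2 decimal places: 45.27 mm.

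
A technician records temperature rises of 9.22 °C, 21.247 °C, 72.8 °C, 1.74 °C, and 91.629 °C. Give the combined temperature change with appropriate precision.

9.22 °C + 21.247 °C + 72.8 °C + 1.74 °C + 91.629 °C = 196.636 °C.
Addition/subtraction keeps the fewest decimal places: 9.22 → 2 decimal places, 21.247 → 3 decimal places, 72.8 → 1 decimal place, 1.74 → 2 decimal places, 91.629 → 3 decimal places; limit is 1.
Rounded to 1 decimal place: 196.6 °C.

196.6 °C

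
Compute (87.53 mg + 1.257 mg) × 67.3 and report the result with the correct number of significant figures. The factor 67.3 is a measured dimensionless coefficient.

87.53 mg + 1.257 mg = 88.787 mg; the sum is limited to 2 decimal places (4 s.f.).
Carrying full precision, 88.787 × 67.3 = 5975.3651 mg; 67.3 has 3 s.f., so the result keeps min(4, 3) = 3 s.f.
Rounded to 3 significant figures: 5.98 × 10³ mg.

5.98 × 10³ mg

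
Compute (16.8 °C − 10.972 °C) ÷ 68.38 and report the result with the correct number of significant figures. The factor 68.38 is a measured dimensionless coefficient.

16.8 °C − 10.972 °C = 5.828 °C; the difference is limited to 1 decimal place (2 s.f.).
Carrying full precision, 5.828 ÷ 68.38 = 0.085229599298… °C; 68.38 has 4 s.f., so the result keeps min(2, 4) = 2 s.f.
Rounded to 2 significant figures: 0.085 °C.

0.085 °C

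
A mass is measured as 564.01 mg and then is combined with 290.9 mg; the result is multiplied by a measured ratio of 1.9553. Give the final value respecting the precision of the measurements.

564.01 mg + 290.9 mg = 854.91 mg; the sum is limited to 1 decimal place (4 s.f.).
Carrying full precision, 854.91 × 1.9553 = 1671.605523 mg; 1.9553 has 5 s.f., so the result keeps min(4, 5) = 4 s.f.
Rounded to 4 significant figures: 1672 mg.

1672 mg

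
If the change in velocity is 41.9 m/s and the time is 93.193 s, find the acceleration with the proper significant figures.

acceleration = 41.9 m/s ÷ 93.193 s = 0.449604584035… m/s².
41.9 has 3 significant figures; 93.193 has 5.
Division/multiplication keeps the fewest: 3 significant figures.
Rounded: 0.450 m/s².

0.450 m/s²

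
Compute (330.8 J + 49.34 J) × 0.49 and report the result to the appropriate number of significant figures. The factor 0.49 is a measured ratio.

1.9 × 10² J

330.8 J + 49.34 J = 380.14 J; the sum is limited to 1 decimal place (4 s.f.).
Carrying full precision, 380.14 × 0.49 = 186.2686 J; 0.49 has 2 s.f., so the result keeps min(4, 2) = 2 s.f.
Rounded to 2 significant figures: 1.9 × 10² J.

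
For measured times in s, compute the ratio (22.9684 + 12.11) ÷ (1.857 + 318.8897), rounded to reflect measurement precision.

22.9684 + 12.11 = 35.0784, limited to 2 d.p. → 4 s.f.; 1.857 + 318.8897 = 320.7467, limited to 3 d.p. → 6 s.f.
Carrying full precision, 35.0784 ÷ 320.7467 = 0.109364804065…; keep min(4, 6) = 4 s.f.
Rounded to 4 significant figures: 0.1094.

0.1094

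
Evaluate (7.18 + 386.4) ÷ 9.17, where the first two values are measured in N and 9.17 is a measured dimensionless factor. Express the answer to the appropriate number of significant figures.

42.9 N

7.18 N + 386.4 N = 393.58 N; the sum is limited to 1 decimal place (4 s.f.).
Carrying full precision, 393.58 ÷ 9.17 = 42.9203925845… N; 9.17 has 3 s.f., so the result keeps min(4, 3) = 3 s.f.
Rounded to 3 significant figures: 42.9 N.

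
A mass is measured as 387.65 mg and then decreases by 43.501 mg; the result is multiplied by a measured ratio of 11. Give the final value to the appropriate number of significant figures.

387.65 mg − 43.501 mg = 344.149 mg; the difference is limited to 2 decimal places (5 s.f.).
Carrying full precision, 344.149 × 11 = 3785.639 mg; 11 has 2 s.f., so the result keeps min(5, 2) = 2 s.f.
Rounded to 2 significant figures: 3.8 × 10^3 mg.

3.8 × 10^3 mg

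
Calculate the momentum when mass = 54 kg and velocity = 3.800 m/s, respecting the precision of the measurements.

2.1 × 10² kg·m/s

momentum = 54 kg × 3.800 m/s = 205.2 kg·m/s.
54 has 2 significant figures; 3.800 has 4.
Division/multiplication keeps the fewest: 2 significant figures.
Rounded: 2.1 × 10² kg·m/s.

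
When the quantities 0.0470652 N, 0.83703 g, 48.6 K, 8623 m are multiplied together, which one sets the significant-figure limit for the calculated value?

48.6 K

0.0470652 N → 6 s.f.; 0.83703 g → 5 s.f.; 48.6 K → 3 s.f.; 8623 m → 4 s.f.
The fewest is 3 significant figures, from 48.6 K.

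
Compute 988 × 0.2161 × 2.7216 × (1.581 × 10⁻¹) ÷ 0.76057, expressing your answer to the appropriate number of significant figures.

121

988 × 0.2161 × 2.7216 × (1.581 × 10⁻¹) ÷ 0.76057 = 120.789361791…
Multiplication/division keeps the fewest significant figures: 988 → 3 s.f., 0.2161 → 4 s.f., 2.7216 → 5 s.f., 1.581 × 10⁻¹ → 4 s.f., 0.76057 → 5 s.f.; limit is 3.
Rounded to 3 significant figures: 121.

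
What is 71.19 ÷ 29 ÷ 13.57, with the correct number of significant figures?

0.18

71.19 ÷ 29 ÷ 13.57 = 0.180901074886…
Multiplication/division keeps the fewest significant figures: 71.19 → 4 s.f., 29 → 2 s.f., 13.57 → 4 s.f.; limit is 2.
Rounded to 2 significant figures: 0.18.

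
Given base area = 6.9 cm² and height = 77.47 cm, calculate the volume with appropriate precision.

volume = 6.9 cm² × 77.47 cm = 534.543 cm³.
6.9 has 2 significant figures; 77.47 has 4.
Division/multiplication keeps the fewest: 2 significant figures.
Rounded: 5.3 × 10² cm³.

5.3 × 10² cm³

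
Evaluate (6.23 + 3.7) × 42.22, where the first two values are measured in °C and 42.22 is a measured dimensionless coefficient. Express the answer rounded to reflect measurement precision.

4.2 × 10^2 °C

6.23 °C + 3.7 °C = 9.93 °C; the sum is limited to 1 decimal place (2 s.f.).
Carrying full precision, 9.93 × 42.22 = 419.2446 °C; 42.22 has 4 s.f., so the result keeps min(2, 4) = 2 s.f.
Rounded to 2 significant figures: 4.2 × 10^2 °C.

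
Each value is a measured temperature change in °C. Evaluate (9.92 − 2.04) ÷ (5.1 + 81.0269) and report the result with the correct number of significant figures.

0.0915

9.92 − 2.04 = 7.88, limited to 2 d.p. → 3 s.f.; 5.1 + 81.0269 = 86.1269, limited to 1 d.p. → 3 s.f.
Carrying full precision, 7.88 ÷ 86.1269 = 0.0914929017531…; keep min(3, 3) = 3 s.f.
Rounded to 3 significant figures: 0.0915.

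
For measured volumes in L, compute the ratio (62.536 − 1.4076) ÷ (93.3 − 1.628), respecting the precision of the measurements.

0.667

62.536 − 1.4076 = 61.1284, limited to 3 d.p. → 5 s.f.; 93.3 − 1.628 = 91.672, limited to 1 d.p. → 3 s.f.
Carrying full precision, 61.1284 ÷ 91.672 = 0.666816476132…; keep min(5, 3) = 3 s.f.
Rounded to 3 significant figures: 0.667.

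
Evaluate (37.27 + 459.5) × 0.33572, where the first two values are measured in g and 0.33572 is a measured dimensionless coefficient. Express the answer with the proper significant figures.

37.27 g + 459.5 g = 496.77 g; the sum is limited to 1 decimal place (4 s.f.).
Carrying full precision, 496.77 × 0.33572 = 166.7756244 g; 0.33572 has 5 s.f., so the result keeps min(4, 5) = 4 s.f.
Rounded to 4 significant figures: 166.8 g.

166.8 g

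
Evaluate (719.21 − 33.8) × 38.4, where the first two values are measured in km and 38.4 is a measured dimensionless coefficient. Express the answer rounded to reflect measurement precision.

2.63 × 10^4 km

719.21 km − 33.8 km = 685.41 km; the difference is limited to 1 decimal place (4 s.f.).
Carrying full precision, 685.41 × 38.4 = 26319.744 km; 38.4 has 3 s.f., so the result keeps min(4, 3) = 3 s.f.
Rounded to 3 significant figures: 2.63 × 10^4 km.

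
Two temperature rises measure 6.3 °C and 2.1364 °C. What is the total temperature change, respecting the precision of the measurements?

6.3 °C + 2.1364 °C = 8.4364 °C.
Addition/subtraction keeps the fewest decimal places: 6.3 → 1 decimal place, 2.1364 → 4 decimal places; limit is 1.
Rounded to 1 decimal place: 8.4 °C.

8.4 °C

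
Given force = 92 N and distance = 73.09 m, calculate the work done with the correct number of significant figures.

6.7 × 10^3 J

work done = 92 N × 73.09 m = 6724.28 J.
92 has 2 significant figures; 73.09 has 4.
Division/multiplication keeps the fewest: 2 significant figures.
Rounded: 6.7 × 10^3 J.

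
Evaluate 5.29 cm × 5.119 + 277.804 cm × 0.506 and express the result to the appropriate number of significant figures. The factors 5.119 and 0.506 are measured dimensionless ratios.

5.29 × 5.119 = 27.07951 → 27.1 cm (3 s.f., last digit at the 10^-1 place).
277.804 × 0.506 = 140.568824 → 141 cm (3 s.f., last digit at the 10^0 place).
Sum: 167.648334 cm; keep the coarser place, 10^0.
Result: 1.68 × 10² cm.

1.68 × 10² cm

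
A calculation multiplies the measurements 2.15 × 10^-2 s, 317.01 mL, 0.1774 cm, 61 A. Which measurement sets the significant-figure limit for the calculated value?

61 A

2.15 × 10^-2 s → 3 s.f.; 317.01 mL → 5 s.f.; 0.1774 cm → 4 s.f.; 61 A → 2 s.f.
The fewest is 2 significant figures, from 61 A.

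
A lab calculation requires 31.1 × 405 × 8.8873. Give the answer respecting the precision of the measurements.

31.1 × 405 × 8.8873 = 111939.98715
Multiplication/division keeps the fewest significant figures: 31.1 → 3 s.f., 405 → 3 s.f., 8.8873 → 5 s.f.; limit is 3.
Rounded to 3 significant figures: 1.12 × 10⁵.

1.12 × 10⁵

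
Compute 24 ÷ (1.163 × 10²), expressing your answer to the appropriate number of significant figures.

24 ÷ (1.163 × 10²) = 0.206362854686…
Multiplication/division keeps the fewest significant figures: 24 → 2 s.f., 1.163 × 10² → 4 s.f.; limit is 2.
Rounded to 2 significant figures: 2.1 × 10⁻¹.

2.1 × 10⁻¹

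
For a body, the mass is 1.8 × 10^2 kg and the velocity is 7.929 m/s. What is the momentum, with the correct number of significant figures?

momentum = 1.8 × 10^2 kg × 7.929 m/s = 1427.22 kg·m/s.
1.8 × 10^2 has 2 significant figures; 7.929 has 4.
Division/multiplication keeps the fewest: 2 significant figures.
Rounded: 1.4 × 10^3 kg·m/s.

1.4 × 10^3 kg·m/s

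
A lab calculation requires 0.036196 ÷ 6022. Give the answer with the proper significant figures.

6.011 × 10^-6

0.036196 ÷ 6022 = 0.00000601062769844…
Multiplication/division keeps the fewest significant figures: 0.036196 → 5 s.f., 6022 → 4 s.f.; limit is 4.
Rounded to 4 significant figures: 6.011 × 10^-6.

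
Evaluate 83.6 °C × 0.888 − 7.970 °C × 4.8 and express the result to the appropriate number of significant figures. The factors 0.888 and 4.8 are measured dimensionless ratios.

36 °C

83.6 × 0.888 = 74.2368 → 74.2 °C (3 s.f., last digit at the 10^-1 place).
7.970 × 4.8 = 38.256 → 38 °C (2 s.f., last digit at the 10^0 place).
Difference: 35.9808 °C; keep the coarser place, 10^0.
Result: 36 °C.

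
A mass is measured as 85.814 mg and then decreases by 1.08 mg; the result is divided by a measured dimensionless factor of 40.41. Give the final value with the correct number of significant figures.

2.097 mg

85.814 mg − 1.08 mg = 84.734 mg; the difference is limited to 2 decimal places (4 s.f.).
Carrying full precision, 84.734 ÷ 40.41 = 2.09685721356… mg; 40.41 has 4 s.f., so the result keeps min(4, 4) = 4 s.f.
Rounded to 4 significant figures: 2.097 mg.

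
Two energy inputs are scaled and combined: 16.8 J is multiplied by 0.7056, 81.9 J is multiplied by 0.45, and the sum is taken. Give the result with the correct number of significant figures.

16.8 × 0.7056 = 11.85408 → 11.9 J (3 s.f., last digit at the 10^-1 place).
81.9 × 0.45 = 36.855 → 37 J (2 s.f., last digit at the 10^0 place).
Sum: 48.70908 J; keep the coarser place, 10^0.
Result: 49 J.

49 J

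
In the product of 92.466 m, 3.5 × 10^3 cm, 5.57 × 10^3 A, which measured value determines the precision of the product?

3.5 × 10^3 cm

92.466 m → 5 s.f.; 3.5 × 10^3 cm → 2 s.f.; 5.57 × 10^3 A → 3 s.f.
The fewest is 2 significant figures, from 3.5 × 10^3 cm.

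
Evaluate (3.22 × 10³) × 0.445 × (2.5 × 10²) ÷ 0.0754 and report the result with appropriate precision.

4.8 × 10⁶

(3.22 × 10³) × 0.445 × (2.5 × 10²) ÷ 0.0754 = 4750994.69496…
Multiplication/division keeps the fewest significant figures: 3.22 × 10³ → 3 s.f., 0.445 → 3 s.f., 2.5 × 10² → 2 s.f., 0.0754 → 3 s.f.; limit is 2.
Rounded to 2 significant figures: 4.8 × 10⁶.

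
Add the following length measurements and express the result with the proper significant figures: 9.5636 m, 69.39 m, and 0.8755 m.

9.5636 m + 69.39 m + 0.8755 m = 79.8291 m.
Addition/subtraction keeps the fewest decimal places: 9.5636 → 4 decimal places, 69.39 → 2 decimal places, 0.8755 → 4 decimal places; limit is 2.
Rounded to 2 decimal places: 79.83 m.

79.83 m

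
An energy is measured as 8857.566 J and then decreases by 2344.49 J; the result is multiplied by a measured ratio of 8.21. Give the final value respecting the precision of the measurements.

5.35 × 10⁴ J

8857.566 J − 2344.49 J = 6513.076 J; the difference is limited to 2 decimal places (6 s.f.).
Carrying full precision, 6513.076 × 8.21 = 53472.35396 J; 8.21 has 3 s.f., so the result keeps min(6, 3) = 3 s.f.
Rounded to 3 significant figures: 5.35 × 10⁴ J.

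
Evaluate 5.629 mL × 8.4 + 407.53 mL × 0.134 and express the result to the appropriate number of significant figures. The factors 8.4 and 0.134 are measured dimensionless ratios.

5.629 × 8.4 = 47.2836 → 47 mL (2 s.f., last digit at the 10^0 place).
407.53 × 0.134 = 54.60902 → 54.6 mL (3 s.f., last digit at the 10^-1 place).
Sum: 101.89262 mL; keep the coarser place, 10^0.
Result: 102 mL.

102 mL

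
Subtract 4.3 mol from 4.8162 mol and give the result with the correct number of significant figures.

0.5 mol

4.8162 mol − 4.3 mol = 0.5162 mol.
Addition/subtraction keeps the fewest decimal places: 4.8162 → 4 decimal places, 4.3 → 1 decimal place; limit is 1.
Rounded to 1 decimal place: 0.5 mol.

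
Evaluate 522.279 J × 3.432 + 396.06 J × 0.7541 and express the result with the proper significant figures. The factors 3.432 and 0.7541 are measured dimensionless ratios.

522.279 × 3.432 = 1792.461528 → 1792 J (4 s.f., last digit at the 10^0 place).
396.06 × 0.7541 = 298.668846 → 298.7 J (4 s.f., last digit at the 10^-1 place).
Sum: 2091.130374 J; keep the coarser place, 10^0.
Result: 2.091 × 10³ J.

2.091 × 10³ J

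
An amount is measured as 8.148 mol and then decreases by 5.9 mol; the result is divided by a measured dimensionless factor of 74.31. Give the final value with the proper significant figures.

8.148 mol − 5.9 mol = 2.248 mol; the difference is limited to 1 decimal place (2 s.f.).
Carrying full precision, 2.248 ÷ 74.31 = 0.0302516484995… mol; 74.31 has 4 s.f., so the result keeps min(2, 4) = 2 s.f.
Rounded to 2 significant figures: 0.030 mol.

0.030 mol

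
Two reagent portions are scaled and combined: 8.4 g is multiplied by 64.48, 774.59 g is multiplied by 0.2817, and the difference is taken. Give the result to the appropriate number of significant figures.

3.2 × 10^2 g

8.4 × 64.48 = 541.632 → 5.4 × 10^2 g (2 s.f., last digit at the 10^1 place).
774.59 × 0.2817 = 218.202003 → 218.2 g (4 s.f., last digit at the 10^-1 place).
Difference: 323.429997 g; keep the coarser place, 10^1.
Result: 3.2 × 10^2 g.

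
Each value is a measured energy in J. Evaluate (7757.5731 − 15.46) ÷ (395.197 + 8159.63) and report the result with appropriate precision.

0.904999

7757.5731 − 15.46 = 7742.1131, limited to 2 d.p. → 6 s.f.; 395.197 + 8159.63 = 8554.827, limited to 2 d.p. → 6 s.f.
Carrying full precision, 7742.1131 ÷ 8554.827 = 0.904999376375…; keep min(6, 6) = 6 s.f.
Rounded to 6 significant figures: 0.904999.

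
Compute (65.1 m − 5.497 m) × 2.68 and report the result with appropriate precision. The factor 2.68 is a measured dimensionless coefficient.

65.1 m − 5.497 m = 59.603 m; the difference is limited to 1 decimal place (3 s.f.).
Carrying full precision, 59.603 × 2.68 = 159.73604 m; 2.68 has 3 s.f., so the result keeps min(3, 3) = 3 s.f.
Rounded to 3 significant figures: 160. m.

160. m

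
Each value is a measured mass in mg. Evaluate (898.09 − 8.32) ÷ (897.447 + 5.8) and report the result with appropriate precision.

898.09 − 8.32 = 889.77, limited to 2 d.p. → 5 s.f.; 897.447 + 5.8 = 903.247, limited to 1 d.p. → 4 s.f.
Carrying full precision, 889.77 ÷ 903.247 = 0.985079385816…; keep min(5, 4) = 4 s.f.
Rounded to 4 significant figures: 0.9851.

0.9851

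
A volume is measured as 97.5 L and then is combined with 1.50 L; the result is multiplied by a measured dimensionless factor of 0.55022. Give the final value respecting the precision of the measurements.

97.5 L + 1.50 L = 99.00 L; the sum is limited to 1 decimal place (3 s.f.).
Carrying full precision, 99.00 × 0.55022 = 54.47178 L; 0.55022 has 5 s.f., so the result keeps min(3, 5) = 3 s.f.
Rounded to 3 significant figures: 54.5 L.

54.5 L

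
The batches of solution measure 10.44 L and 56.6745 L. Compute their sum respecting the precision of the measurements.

10.44 L + 56.6745 L = 67.1145 L.
Addition/subtraction keeps the fewest decimal places: 10.44 → 2 decimal places, 56.6745 → 4 decimal places; limit is 2.
Rounded to 2 decimal places: 67.11 L.

67.11 L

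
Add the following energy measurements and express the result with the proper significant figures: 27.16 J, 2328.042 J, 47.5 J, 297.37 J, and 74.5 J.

2774.6 J

27.16 J + 2328.042 J + 47.5 J + 297.37 J + 74.5 J = 2774.572 J.
Addition/subtraction keeps the fewest decimal places: 27.16 → 2 decimal places, 2328.042 → 3 decimal places, 47.5 → 1 decimal place, 297.37 → 2 decimal places, 74.5 → 1 decimal place; limit is 1.
Rounded to 1 decimal place: 2774.6 J.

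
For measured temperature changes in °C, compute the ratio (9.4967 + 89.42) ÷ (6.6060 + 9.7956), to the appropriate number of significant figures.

6.031

9.4967 + 89.42 = 98.9167, limited to 2 d.p. → 4 s.f.; 6.6060 + 9.7956 = 16.4016, limited to 4 d.p. → 6 s.f.
Carrying full precision, 98.9167 ÷ 16.4016 = 6.03091771534…; keep min(4, 6) = 4 s.f.
Rounded to 4 significant figures: 6.031.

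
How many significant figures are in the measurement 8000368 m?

8000368: zeros between nonzero digits are significant.

7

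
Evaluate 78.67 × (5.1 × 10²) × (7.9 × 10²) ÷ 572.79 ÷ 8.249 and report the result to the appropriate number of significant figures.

6.7 × 10³

78.67 × (5.1 × 10²) × (7.9 × 10²) ÷ 572.79 ÷ 8.249 = 6708.25690995…
Multiplication/division keeps the fewest significant figures: 78.67 → 4 s.f., 5.1 × 10² → 2 s.f., 7.9 × 10² → 2 s.f., 572.79 → 5 s.f., 8.249 → 4 s.f.; limit is 2.
Rounded to 2 significant figures: 6.7 × 10³.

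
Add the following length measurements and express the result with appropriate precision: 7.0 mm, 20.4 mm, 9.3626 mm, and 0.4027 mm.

37.2 mm

7.0 mm + 20.4 mm + 9.3626 mm + 0.4027 mm = 37.1653 mm.
Addition/subtraction keeps the fewest decimal places: 7.0 → 1 decimal place, 20.4 → 1 decimal place, 9.3626 → 4 decimal places, 0.4027 → 4 decimal places; limit is 1.
Rounded to 1 decimal place: 37.2 mm.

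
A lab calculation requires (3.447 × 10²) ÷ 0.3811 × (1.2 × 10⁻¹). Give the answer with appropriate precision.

(3.447 × 10²) ÷ 0.3811 × (1.2 × 10⁻¹) = 108.538441354…
Multiplication/division keeps the fewest significant figures: 3.447 × 10² → 4 s.f., 0.3811 → 4 s.f., 1.2 × 10⁻¹ → 2 s.f.; limit is 2.
Rounded to 2 significant figures: 1.1 × 10².

1.1 × 10²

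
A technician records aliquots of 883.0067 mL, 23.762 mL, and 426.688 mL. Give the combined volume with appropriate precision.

883.0067 mL + 23.762 mL + 426.688 mL = 1333.4567 mL.
Addition/subtraction keeps the fewest decimal places: 883.0067 → 4 decimal places, 23.762 → 3 decimal places, 426.688 → 3 decimal places; limit is 3.
Rounded to 3 decimal places: 1333.457 mL.

1333.457 mL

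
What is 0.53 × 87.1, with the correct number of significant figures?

0.53 × 87.1 = 46.163
Multiplication/division keeps the fewest significant figures: 0.53 → 2 s.f., 87.1 → 3 s.f.; limit is 2.
Rounded to 2 significant figures: 46.

46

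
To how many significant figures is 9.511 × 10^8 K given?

4

9.511 × 10^8: in scientific notation every digit of the coefficient is significant.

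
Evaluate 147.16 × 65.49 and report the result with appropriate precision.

9638

147.16 × 65.49 = 9637.5084
Multiplication/division keeps the fewest significant figures: 147.16 → 5 s.f., 65.49 → 4 s.f.; limit is 4.
Rounded to 4 significant figures: 9638.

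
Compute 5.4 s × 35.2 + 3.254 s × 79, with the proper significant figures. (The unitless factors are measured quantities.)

4.5 × 10² s

5.4 × 35.2 = 190.08 → 1.9 × 10² s (2 s.f., last digit at the 10^1 place).
3.254 × 79 = 257.066 → 2.6 × 10² s (2 s.f., last digit at the 10^1 place).
Sum: 447.146 s; keep the coarser place, 10^1.
Result: 4.5 × 10² s.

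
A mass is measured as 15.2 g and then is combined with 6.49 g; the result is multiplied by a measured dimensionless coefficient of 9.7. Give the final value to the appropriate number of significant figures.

2.1 × 10^2 g

15.2 g + 6.49 g = 21.69 g; the sum is limited to 1 decimal place (3 s.f.).
Carrying full precision, 21.69 × 9.7 = 210.393 g; 9.7 has 2 s.f., so the result keeps min(3, 2) = 2 s.f.
Rounded to 2 significant figures: 2.1 × 10^2 g.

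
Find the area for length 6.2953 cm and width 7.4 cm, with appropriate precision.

area = 6.2953 cm × 7.4 cm = 46.58522 cm².
6.2953 has 5 significant figures; 7.4 has 2.
Division/multiplication keeps the fewest: 2 significant figures.
Rounded: 47 cm².

47 cm²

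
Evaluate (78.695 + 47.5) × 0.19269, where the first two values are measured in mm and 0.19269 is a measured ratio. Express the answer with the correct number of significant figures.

78.695 mm + 47.5 mm = 126.195 mm; the sum is limited to 1 decimal place (4 s.f.).
Carrying full precision, 126.195 × 0.19269 = 24.31651455 mm; 0.19269 has 5 s.f., so the result keeps min(4, 5) = 4 s.f.
Rounded to 4 significant figures: 24.32 mm.

24.32 mm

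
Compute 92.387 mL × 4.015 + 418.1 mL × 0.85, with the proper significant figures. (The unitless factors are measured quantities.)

7.3 × 10^2 mL

92.387 × 4.015 = 370.933805 → 3.709 × 10^2 mL (4 s.f., last digit at the 10^-1 place).
418.1 × 0.85 = 355.385 → 3.6 × 10^2 mL (2 s.f., last digit at the 10^1 place).
Sum: 726.318805 mL; keep the coarser place, 10^1.
Result: 7.3 × 10^2 mL.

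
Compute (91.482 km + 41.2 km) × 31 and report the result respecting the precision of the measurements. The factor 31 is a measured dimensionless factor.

4.1 × 10^3 km

91.482 km + 41.2 km = 132.682 km; the sum is limited to 1 decimal place (4 s.f.).
Carrying full precision, 132.682 × 31 = 4113.142 km; 31 has 2 s.f., so the result keeps min(4, 2) = 2 s.f.
Rounded to 2 significant figures: 4.1 × 10^3 km.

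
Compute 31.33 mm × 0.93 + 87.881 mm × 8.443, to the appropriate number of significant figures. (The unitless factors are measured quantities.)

31.33 × 0.93 = 29.1369 → 29 mm (2 s.f., last digit at the 10^0 place).
87.881 × 8.443 = 741.979283 → 742.0 mm (4 s.f., last digit at the 10^-1 place).
Sum: 771.116183 mm; keep the coarser place, 10^0.
Result: 771 mm.

771 mm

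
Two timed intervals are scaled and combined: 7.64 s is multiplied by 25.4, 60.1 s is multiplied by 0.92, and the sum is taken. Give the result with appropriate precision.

249 s

7.64 × 25.4 = 194.056 → 194 s (3 s.f., last digit at the 10^0 place).
60.1 × 0.92 = 55.292 → 55 s (2 s.f., last digit at the 10^0 place).
Sum: 249.348 s; keep the coarser place, 10^0.
Result: 249 s.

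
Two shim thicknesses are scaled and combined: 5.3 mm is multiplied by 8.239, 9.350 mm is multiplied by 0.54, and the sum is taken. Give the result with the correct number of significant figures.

49 mm

5.3 × 8.239 = 43.6667 → 44 mm (2 s.f., last digit at the 10^0 place).
9.350 × 0.54 = 5.049 → 5.0 mm (2 s.f., last digit at the 10^-1 place).
Sum: 48.7157 mm; keep the coarser place, 10^0.
Result: 49 mm.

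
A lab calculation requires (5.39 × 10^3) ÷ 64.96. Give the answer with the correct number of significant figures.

83.0

(5.39 × 10^3) ÷ 64.96 = 82.974137931…
Multiplication/division keeps the fewest significant figures: 5.39 × 10^3 → 3 s.f., 64.96 → 4 s.f.; limit is 3.
Rounded to 3 significant figures: 83.0.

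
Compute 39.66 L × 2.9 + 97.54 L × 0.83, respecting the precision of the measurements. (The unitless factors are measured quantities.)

2.0 × 10² L

39.66 × 2.9 = 115.014 → 1.2 × 10² L (2 s.f., last digit at the 10^1 place).
97.54 × 0.83 = 80.9582 → 81 L (2 s.f., last digit at the 10^0 place).
Sum: 195.9722 L; keep the coarser place, 10^1.
Result: 2.0 × 10² L.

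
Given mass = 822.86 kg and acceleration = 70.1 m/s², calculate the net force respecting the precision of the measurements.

net force = 822.86 kg × 70.1 m/s² = 57682.486 N.
822.86 has 5 significant figures; 70.1 has 3.
Division/multiplication keeps the fewest: 3 significant figures.
Rounded: 5.77 × 10^4 N.

5.77 × 10^4 N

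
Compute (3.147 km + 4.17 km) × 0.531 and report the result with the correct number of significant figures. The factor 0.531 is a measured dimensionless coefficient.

3.89 km

3.147 km + 4.17 km = 7.317 km; the sum is limited to 2 decimal places (3 s.f.).
Carrying full precision, 7.317 × 0.531 = 3.885327 km; 0.531 has 3 s.f., so the result keeps min(3, 3) = 3 s.f.
Rounded to 3 significant figures: 3.89 km.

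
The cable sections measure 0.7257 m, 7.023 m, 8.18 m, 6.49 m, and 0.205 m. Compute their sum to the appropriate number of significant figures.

0.7257 m + 7.023 m + 8.18 m + 6.49 m + 0.205 m = 22.6237 m.
Addition/subtraction keeps the fewest decimal places: 0.7257 → 4 decimal places, 7.023 → 3 decimal places, 8.18 → 2 decimal places, 6.49 → 2 decimal places, 0.205 → 3 decimal places; limit is 2.
Rounded to 2 decimal places: 22.62 m.

22.62 m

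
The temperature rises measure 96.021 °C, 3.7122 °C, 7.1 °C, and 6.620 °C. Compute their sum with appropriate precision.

113.5 °C

96.021 °C + 3.7122 °C + 7.1 °C + 6.620 °C = 113.4532 °C.
Addition/subtraction keeps the fewest decimal places: 96.021 → 3 decimal places, 3.7122 → 4 decimal places, 7.1 → 1 decimal place, 6.620 → 3 decimal places; limit is 1.
Rounded to 1 decimal place: 113.5 °C.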